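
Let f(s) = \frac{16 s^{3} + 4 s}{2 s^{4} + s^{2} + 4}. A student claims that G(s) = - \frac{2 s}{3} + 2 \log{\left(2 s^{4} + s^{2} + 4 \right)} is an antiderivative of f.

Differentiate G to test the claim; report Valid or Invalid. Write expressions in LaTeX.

Invalid: d/ds[G] - f = - \frac{2}{3}, which is not 0.

d/ds[G] = \frac{- 4 s^{4} + 48 s^{3} - 2 s^{2} + 12 s - 8}{6 s^{4} + 3 s^{2} + 12}
d/ds[G] - f(s) = - \frac{2}{3} != 0.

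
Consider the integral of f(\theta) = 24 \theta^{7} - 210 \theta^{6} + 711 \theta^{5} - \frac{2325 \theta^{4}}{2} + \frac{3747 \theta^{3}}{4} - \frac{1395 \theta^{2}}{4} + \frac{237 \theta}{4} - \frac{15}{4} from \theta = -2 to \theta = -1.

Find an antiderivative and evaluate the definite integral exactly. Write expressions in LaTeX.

Antiderivative: F(\theta) = 3 \theta^{8} - 30 \theta^{7} + \frac{237 \theta^{6}}{2} - \frac{465 \theta^{5}}{2} + \frac{3747 \theta^{4}}{16} - \frac{465 \theta^{3}}{4} + \frac{237 \theta^{2}}{8} - \frac{15 \theta}{4}; value = - \frac{378675}{16}

The substitution u = \theta^{2} - \frac{5 \theta}{2} + \frac{1}{2} works: f is exactly (dF/du)*(du/d\theta) for that inner function.
F(\theta) = 3 \theta^{8} - 30 \theta^{7} + \frac{237 \theta^{6}}{2} - \frac{465 \theta^{5}}{2} + \frac{3747 \theta^{4}}{16} - \frac{465 \theta^{3}}{4} + \frac{237 \theta^{2}}{8} - \frac{15 \theta}{4} is an antiderivative of f.
Check: d/d\theta[3 \theta^{8} - 30 \theta^{7} + \frac{237 \theta^{6}}{2} - \frac{465 \theta^{5}}{2} + \frac{3747 \theta^{4}}{16} - \frac{465 \theta^{3}}{4} + \frac{237 \theta^{2}}{8} - \frac{15 \theta}{4}] = 24 \theta^{7} - 210 \theta^{6} + 711 \theta^{5} - \frac{2325 \theta^{4}}{2} + \frac{3747 \theta^{3}}{4} - \frac{1395 \theta^{2}}{4} + \frac{237 \theta}{4} - \frac{15}{4} = f(\theta).
F(-1) = \frac{12285}{16}; F(-2) = 24435.
Integral = F(-1) - F(-2) = - \frac{378675}{16}.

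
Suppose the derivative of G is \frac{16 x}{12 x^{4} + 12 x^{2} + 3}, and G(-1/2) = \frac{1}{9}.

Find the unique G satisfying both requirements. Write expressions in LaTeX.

G(x) = 1 - \frac{2}{3 x^{2} + \frac{3}{2}}

G'(x) matches the chain-rule pattern g'(h)*h' with inner function h(x) = x^{2} + \frac{1}{2}; substituting u = h(x) collapses the integral.
A general antiderivative is - \frac{2}{3 \left(x^{2} + \frac{1}{2}\right)} + C.
The condition gives C = \frac{1}{9} - (- \frac{8}{9}) = 1.
So G(x) = 1 - \frac{2}{3 x^{2} + \frac{3}{2}}.
Check: d/dx[1 - \frac{2}{3 x^{2} + \frac{3}{2}}] = \frac{16 x}{12 x^{4} + 12 x^{2} + 3} = G'(x).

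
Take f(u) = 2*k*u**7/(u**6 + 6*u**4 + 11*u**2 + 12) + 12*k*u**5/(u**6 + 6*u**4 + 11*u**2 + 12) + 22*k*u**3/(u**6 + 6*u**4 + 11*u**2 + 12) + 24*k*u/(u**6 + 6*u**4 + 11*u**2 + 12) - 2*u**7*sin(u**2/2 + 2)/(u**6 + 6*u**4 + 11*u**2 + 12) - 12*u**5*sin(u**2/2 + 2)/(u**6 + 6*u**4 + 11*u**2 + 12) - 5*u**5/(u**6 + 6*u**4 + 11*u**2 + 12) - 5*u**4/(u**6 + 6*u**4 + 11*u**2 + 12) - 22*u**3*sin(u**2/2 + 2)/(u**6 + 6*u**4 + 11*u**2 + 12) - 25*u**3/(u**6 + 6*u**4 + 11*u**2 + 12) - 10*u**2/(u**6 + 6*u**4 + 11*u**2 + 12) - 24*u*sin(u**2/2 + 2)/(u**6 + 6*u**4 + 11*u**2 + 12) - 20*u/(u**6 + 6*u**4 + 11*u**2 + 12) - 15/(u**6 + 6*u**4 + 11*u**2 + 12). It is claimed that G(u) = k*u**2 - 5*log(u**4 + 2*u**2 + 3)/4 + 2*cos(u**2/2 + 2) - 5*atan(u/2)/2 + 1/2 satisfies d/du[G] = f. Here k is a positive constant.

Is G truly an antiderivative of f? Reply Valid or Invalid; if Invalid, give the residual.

d/du[G] = (2*k*u**7 + 12*k*u**5 + 22*k*u**3 + 24*k*u - 2*u**7*sin(u**2/2 + 2) - 12*u**5*sin(u**2/2 + 2) - 5*u**5 - 5*u**4 - 22*u**3*sin(u**2/2 + 2) - 25*u**3 - 10*u**2 - 24*u*sin(u**2/2 + 2) - 20*u - 15)/(u**6 + 6*u**4 + 11*u**2 + 12)
This equals f(u) exactly, so the claim holds.

Valid - differentiating G returns exactly f.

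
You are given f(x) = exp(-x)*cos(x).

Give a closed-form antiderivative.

Differentiate the proposed F(x) back; it has to land on f(x) exactly.
Check: d/dx[-(-sin(x) + cos(x))*exp(-x)/2] = exp(-x)*cos(x) = f(x).

An antiderivative is F(x) = -(-sin(x) + cos(x))*exp(-x)/2.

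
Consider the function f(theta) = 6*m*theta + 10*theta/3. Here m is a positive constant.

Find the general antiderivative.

F(theta) = 3*m*theta**2 + 5*theta**2/3 + C

The integrand splits into summands that can be handled one at a time.
Check: d/dtheta[3*m*theta**2 + 5*theta**2/3] = 6*m*theta + 10*theta/3 = f(theta).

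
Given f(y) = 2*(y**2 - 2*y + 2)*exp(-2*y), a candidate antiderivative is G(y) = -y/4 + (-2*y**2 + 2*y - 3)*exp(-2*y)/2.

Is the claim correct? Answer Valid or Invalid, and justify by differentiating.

d/dy[G] = (8*y**2 - 16*y - exp(2*y) + 16)*exp(-2*y)/4
d/dy[G] - f(y) = -1/4 != 0.

Invalid: d/dy[G] - f = -1/4, which is not 0.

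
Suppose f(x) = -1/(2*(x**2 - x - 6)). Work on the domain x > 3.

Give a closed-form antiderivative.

The denominator factors as 2*(x - 3)*(x + 2); partial fractions split f into directly integrable pieces: 1/(10*(x + 2)) - 1/(10*(x - 3)).
Check: d/dx[(-log(x - 3) + log(x + 2))/10] = -1/(2*x**2 - 2*x - 12), which equals f(x).

An antiderivative is F(x) = (-log(x - 3) + log(x + 2))/10.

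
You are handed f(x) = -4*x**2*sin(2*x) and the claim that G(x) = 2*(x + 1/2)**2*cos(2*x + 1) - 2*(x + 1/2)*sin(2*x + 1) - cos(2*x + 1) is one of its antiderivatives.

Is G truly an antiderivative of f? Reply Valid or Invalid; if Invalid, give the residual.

d/dx[G] = -4*x**2*sin(2*x + 1) - 4*x*sin(2*x + 1) - sin(2*x + 1)
d/dx[G] - f(x) = 4*x**2*sin(2*x) - 4*x**2*sin(2*x + 1) - 4*x*sin(2*x + 1) - sin(2*x + 1) != 0.

Invalid: d/dx[G] - f = 4*x**2*sin(2*x) - 4*x**2*sin(2*x + 1) - 4*x*sin(2*x + 1) - sin(2*x + 1), which is not 0.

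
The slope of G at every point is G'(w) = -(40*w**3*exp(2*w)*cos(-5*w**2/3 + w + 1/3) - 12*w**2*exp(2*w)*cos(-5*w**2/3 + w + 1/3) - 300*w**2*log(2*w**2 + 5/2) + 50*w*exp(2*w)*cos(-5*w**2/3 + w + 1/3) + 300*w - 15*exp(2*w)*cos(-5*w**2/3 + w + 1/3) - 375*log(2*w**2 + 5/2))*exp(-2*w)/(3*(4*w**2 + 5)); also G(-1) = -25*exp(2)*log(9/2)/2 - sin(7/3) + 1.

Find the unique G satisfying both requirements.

G(w) = (2*exp(2*w)*sin(-5*w**2/3 + w + 1/3) + 2*exp(2*w) - 25*log(2*w**2 + 5/2))*exp(-2*w)/2

A first test for any G(w): its w-derivative must equal the given G'(w).
A general antiderivative is sin(-5*w**2/3 + w + 1/3) - 25*exp(-2*w)*log(2*w**2 + 5/2)/2 + C.
The condition gives C = -25*exp(2)*log(9/2)/2 - sin(7/3) + 1 - (-25*exp(2)*log(9/2)/2 - sin(7/3)) = 1.
So G(w) = (2*exp(2*w)*sin(-5*w**2/3 + w + 1/3) + 2*exp(2*w) - 25*log(2*w**2 + 5/2))*exp(-2*w)/2.
Check: d/dw[(2*exp(2*w)*sin(-5*w**2/3 + w + 1/3) + 2*exp(2*w) - 25*log(2*w**2 + 5/2))*exp(-2*w)/2] = (-40*w**3*exp(2*w)*cos(-5*w**2/3 + w + 1/3) + 12*w**2*exp(2*w)*cos(-5*w**2/3 + w + 1/3) + 300*w**2*log(2*w**2 + 5/2) - 50*w*exp(2*w)*cos(-5*w**2/3 + w + 1/3) - 300*w + 15*exp(2*w)*cos(-5*w**2/3 + w + 1/3) + 375*log(2*w**2 + 5/2))/(12*w**2*exp(2*w) + 15*exp(2*w)), which equals G'(w).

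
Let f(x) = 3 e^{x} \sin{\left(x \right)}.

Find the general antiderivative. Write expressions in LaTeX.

Differentiate the proposed F(x) back; it has to land on f(x) exactly.
Check: d/dx[\frac{3 \left(\sin{\left(x \right)} - \cos{\left(x \right)}\right) e^{x}}{2}] = 3 e^{x} \sin{\left(x \right)} = f(x).

F(x) = \frac{3 \left(\sin{\left(x \right)} - \cos{\left(x \right)}\right) e^{x}}{2} + C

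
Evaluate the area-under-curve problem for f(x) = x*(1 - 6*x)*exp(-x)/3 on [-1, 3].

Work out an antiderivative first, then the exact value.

f has the shape u'v + uv' for u = 2*x**2 + 11*x/3 + 11/3 and v = exp(-x) — it is the derivative of the product u*v.
F(x) = (6*x**2 + 11*x + 11)*exp(-x)/3 is an antiderivative of f.
Check: d/dx[(6*x**2 + 11*x + 11)*exp(-x)/3] = (-6*x**2 + x)*exp(-x)/3, which equals f(x).
F(3) = 98*exp(-3)/3; F(-1) = 2*exp(1).
Integral = F(3) - F(-1) = -2*exp(1) + 98*exp(-3)/3.

Antiderivative: F(x) = (6*x**2 + 11*x + 11)*exp(-x)/3; value = -2*exp(1) + 98*exp(-3)/3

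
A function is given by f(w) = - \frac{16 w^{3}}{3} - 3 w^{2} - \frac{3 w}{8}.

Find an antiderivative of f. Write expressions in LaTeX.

The substitution u = 2 w^{2} + \frac{3 w}{4} works: f is exactly (dF/du)*(du/dw) for that inner function.
Check: d/dw[- \frac{4 w^{4}}{3} - w^{3} - \frac{3 w^{2}}{16}] = - \frac{16 w^{3}}{3} - 3 w^{2} - \frac{3 w}{8} = f(w).

An antiderivative is F(w) = - \frac{4 w^{4}}{3} - w^{3} - \frac{3 w^{2}}{16}.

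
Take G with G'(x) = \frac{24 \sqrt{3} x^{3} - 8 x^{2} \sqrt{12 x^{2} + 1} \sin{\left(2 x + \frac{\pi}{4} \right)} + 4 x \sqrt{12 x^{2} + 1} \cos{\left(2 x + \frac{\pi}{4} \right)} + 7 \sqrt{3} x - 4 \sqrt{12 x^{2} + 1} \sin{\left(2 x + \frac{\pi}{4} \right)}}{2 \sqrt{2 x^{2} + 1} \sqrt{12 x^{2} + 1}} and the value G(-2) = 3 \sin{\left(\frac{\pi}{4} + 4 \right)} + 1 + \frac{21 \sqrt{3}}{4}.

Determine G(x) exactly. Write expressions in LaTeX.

G(x) = \sqrt{2 x^{2} + 1} \left(\frac{3 \sqrt{4 x^{2} + \frac{1}{3}}}{4} + \cos{\left(2 x + \frac{\pi}{4} \right)}\right) + 1

G'(x) has the shape u'v + uv' for u = \sqrt{2 x^{2} + 1} and v = \frac{3 \sqrt{4 x^{2} + \frac{1}{3}}}{4} + \cos{\left(2 x + \frac{\pi}{4} \right)} — it is the derivative of the product u*v.
A general antiderivative is \sqrt{2 x^{2} + 1} \left(\frac{3 \sqrt{4 x^{2} + \frac{1}{3}}}{4} + \cos{\left(2 x + \frac{\pi}{4} \right)}\right) + C.
The condition gives C = 3 \sin{\left(\frac{\pi}{4} + 4 \right)} + 1 + \frac{21 \sqrt{3}}{4} - (3 \sin{\left(\frac{\pi}{4} + 4 \right)} + \frac{21 \sqrt{3}}{4}) = 1.
So G(x) = \sqrt{2 x^{2} + 1} \left(\frac{3 \sqrt{4 x^{2} + \frac{1}{3}}}{4} + \cos{\left(2 x + \frac{\pi}{4} \right)}\right) + 1.
Check: d/dx[\sqrt{2 x^{2} + 1} \left(\frac{3 \sqrt{4 x^{2} + \frac{1}{3}}}{4} + \cos{\left(2 x + \frac{\pi}{4} \right)}\right) + 1] = \frac{\sqrt{3} \left(72 x^{3} - 8 \sqrt{3} x^{2} \sqrt{12 x^{2} + 1} \sin{\left(2 x + \frac{\pi}{4} \right)} + 4 \sqrt{3} x \sqrt{12 x^{2} + 1} \cos{\left(2 x + \frac{\pi}{4} \right)} + 21 x - 4 \sqrt{3} \sqrt{12 x^{2} + 1} \sin{\left(2 x + \frac{\pi}{4} \right)}\right)}{6 \sqrt{2 x^{2} + 1} \sqrt{12 x^{2} + 1}}, which equals G'(x).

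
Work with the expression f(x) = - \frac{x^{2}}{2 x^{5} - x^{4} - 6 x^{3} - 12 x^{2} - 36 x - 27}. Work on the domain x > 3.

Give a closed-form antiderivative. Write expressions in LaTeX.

The denominator factors as \left(x - 3\right) \left(x + 1\right) \left(2 x + 3\right) \left(x^{2} + 3\right); partial fractions split f into directly integrable pieces: \frac{3 x - 1}{56 \left(x^{2} + 3\right)} - \frac{4}{21 \left(2 x + 3\right)} + \frac{1}{16 \left(x + 1\right)} - \frac{1}{48 \left(x - 3\right)}.
Check: d/dx[- \frac{\log{\left(x - 3 \right)}}{48} + \frac{\log{\left(x + 1 \right)}}{16} - \frac{2 \log{\left(x + \frac{3}{2} \right)}}{21} + \frac{3 \log{\left(x^{2} + 3 \right)}}{112} - \frac{\sqrt{3} \operatorname{atan}{\left(\frac{\sqrt{3} x}{3} \right)}}{168}] = - \frac{x^{2}}{2 x^{5} - x^{4} - 6 x^{3} - 12 x^{2} - 36 x - 27} = f(x).

An antiderivative is F(x) = - \frac{\log{\left(x - 3 \right)}}{48} + \frac{\log{\left(x + 1 \right)}}{16} - \frac{2 \log{\left(x + \frac{3}{2} \right)}}{21} + \frac{3 \log{\left(x^{2} + 3 \right)}}{112} - \frac{\sqrt{3} \operatorname{atan}{\left(\frac{\sqrt{3} x}{3} \right)}}{168}.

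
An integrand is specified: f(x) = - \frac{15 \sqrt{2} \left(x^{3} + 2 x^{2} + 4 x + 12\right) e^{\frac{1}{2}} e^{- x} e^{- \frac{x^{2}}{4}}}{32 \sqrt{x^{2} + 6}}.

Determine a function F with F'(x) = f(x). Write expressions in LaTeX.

Recognize the product-rule pattern: f = u'v + uv' with u = \frac{15 \sqrt{\frac{x^{2}}{2} + 3}}{8}, v = e^{- \frac{x^{2}}{4} - x + \frac{1}{2}}, so integration by parts undoes it.
Check: d/dx[\frac{15 \sqrt{2} \sqrt{x^{2} + 6} e^{\frac{1}{2}} e^{- x} e^{- \frac{x^{2}}{4}}}{16}] = \frac{\left(- 15 \sqrt{2} x^{3} e^{\frac{1}{2}} - 30 \sqrt{2} x^{2} e^{\frac{1}{2}} - 60 \sqrt{2} x e^{\frac{1}{2}} - 180 \sqrt{2} e^{\frac{1}{2}}\right) e^{- x} e^{- \frac{x^{2}}{4}}}{32 \sqrt{x^{2} + 6}}, which equals f(x).

An antiderivative is F(x) = \frac{15 \sqrt{2} \sqrt{x^{2} + 6} e^{\frac{1}{2}} e^{- x} e^{- \frac{x^{2}}{4}}}{16}.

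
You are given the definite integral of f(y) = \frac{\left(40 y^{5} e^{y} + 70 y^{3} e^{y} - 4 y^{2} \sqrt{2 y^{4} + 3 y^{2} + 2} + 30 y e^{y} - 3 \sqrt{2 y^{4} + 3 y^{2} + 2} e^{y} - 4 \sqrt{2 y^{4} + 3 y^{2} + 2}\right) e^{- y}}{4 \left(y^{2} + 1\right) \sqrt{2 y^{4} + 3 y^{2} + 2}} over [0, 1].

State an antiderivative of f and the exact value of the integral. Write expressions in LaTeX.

For F(y) to be correct the identity F'(y) - f(y) = 0 must hold.
F(y) = \frac{5 \sqrt{2 y^{4} + 3 y^{2} + 2}}{2} - \frac{3 \operatorname{atan}{\left(y \right)}}{4} + e^{- y} is an antiderivative of f.
Check: d/dy[\frac{5 \sqrt{2 y^{4} + 3 y^{2} + 2}}{2} - \frac{3 \operatorname{atan}{\left(y \right)}}{4} + e^{- y}] = \frac{40 y^{5} e^{y} + 70 y^{3} e^{y} - 4 y^{2} \sqrt{2 y^{4} + 3 y^{2} + 2} + 30 y e^{y} - 3 \sqrt{2 y^{4} + 3 y^{2} + 2} e^{y} - 4 \sqrt{2 y^{4} + 3 y^{2} + 2}}{4 y^{2} \sqrt{2 y^{4} + 3 y^{2} + 2} e^{y} + 4 \sqrt{2 y^{4} + 3 y^{2} + 2} e^{y}}, which equals f(y).
F(1) = - \frac{3 \pi}{16} + e^{-1} + \frac{5 \sqrt{7}}{2}; F(0) = 1 + \frac{5 \sqrt{2}}{2}.
Integral = F(1) - F(0) = - \frac{5 \sqrt{2}}{2} - 1 - \frac{3 \pi}{16} + e^{-1} + \frac{5 \sqrt{7}}{2}.

Antiderivative: F(y) = \frac{5 \sqrt{2 y^{4} + 3 y^{2} + 2}}{2} - \frac{3 \operatorname{atan}{\left(y \right)}}{4} + e^{- y}; value = - \frac{5 \sqrt{2}}{2} - 1 - \frac{3 \pi}{16} + e^{-1} + \frac{5 \sqrt{7}}{2}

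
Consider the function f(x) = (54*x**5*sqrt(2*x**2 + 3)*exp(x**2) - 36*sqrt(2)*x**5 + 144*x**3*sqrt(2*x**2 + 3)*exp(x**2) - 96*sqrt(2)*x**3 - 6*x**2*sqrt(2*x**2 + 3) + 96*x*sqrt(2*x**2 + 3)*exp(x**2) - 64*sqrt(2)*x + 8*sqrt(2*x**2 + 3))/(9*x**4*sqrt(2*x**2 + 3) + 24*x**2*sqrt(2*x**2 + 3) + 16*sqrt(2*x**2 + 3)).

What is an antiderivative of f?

Check any antiderivative F(x) by computing F'(x) and comparing it with f(x).
Check: d/dx[x/(3*x**2/2 + 2) - 4*sqrt(x**2 + 3/2) + 3*exp(x**2)] = (54*x**5*sqrt(2*x**2 + 3)*exp(x**2) - 36*sqrt(2)*x**5 + 144*x**3*sqrt(2*x**2 + 3)*exp(x**2) - 96*sqrt(2)*x**3 - 6*x**2*sqrt(2*x**2 + 3) + 96*x*sqrt(2*x**2 + 3)*exp(x**2) - 64*sqrt(2)*x + 8*sqrt(2*x**2 + 3))/(9*x**4*sqrt(2*x**2 + 3) + 24*x**2*sqrt(2*x**2 + 3) + 16*sqrt(2*x**2 + 3)) = f(x).

An antiderivative is F(x) = x/(3*x**2/2 + 2) - 4*sqrt(x**2 + 3/2) + 3*exp(x**2).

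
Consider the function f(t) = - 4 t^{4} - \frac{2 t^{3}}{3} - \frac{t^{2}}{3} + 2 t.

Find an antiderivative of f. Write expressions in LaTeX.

An antiderivative is F(t) = - \frac{4 t^{5}}{5} - \frac{t^{4}}{6} - \frac{t^{3}}{9} + t^{2}.

Integrate term by term and add the pieces.
Check: d/dt[- \frac{4 t^{5}}{5} - \frac{t^{4}}{6} - \frac{t^{3}}{9} + t^{2}] = - 4 t^{4} - \frac{2 t^{3}}{3} - \frac{t^{2}}{3} + 2 t = f(t).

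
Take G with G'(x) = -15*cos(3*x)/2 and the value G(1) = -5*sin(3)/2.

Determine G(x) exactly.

G(x) = -5*sin(3*x)/2

For G(x) to be correct, d/dx[G] must agree with the stated G'(x) identically.
A general antiderivative is -5*sin(3*x)/2 + C.
The condition gives C = -5*sin(3)/2 - (-5*sin(3)/2) = 0.
So G(x) = -5*sin(3*x)/2.
Check: d/dx[-5*sin(3*x)/2] = -15*cos(3*x)/2 = G'(x).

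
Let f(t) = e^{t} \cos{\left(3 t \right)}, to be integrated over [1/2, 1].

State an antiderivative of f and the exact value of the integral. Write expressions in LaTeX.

Check any antiderivative F(t) by computing F'(t) and comparing it with f(t).
F(t) = \frac{3 e^{t} \sin{\left(3 t \right)}}{10} + \frac{e^{t} \cos{\left(3 t \right)}}{10} is an antiderivative of f.
Check: d/dt[\frac{3 e^{t} \sin{\left(3 t \right)}}{10} + \frac{e^{t} \cos{\left(3 t \right)}}{10}] = e^{t} \cos{\left(3 t \right)} = f(t).
F(1) = \frac{e \cos{\left(3 \right)}}{10} + \frac{3 e \sin{\left(3 \right)}}{10}; F(1/2) = \frac{e^{\frac{1}{2}} \cos{\left(\frac{3}{2} \right)}}{10} + \frac{3 e^{\frac{1}{2}} \sin{\left(\frac{3}{2} \right)}}{10}.
Integral = F(1) - F(1/2) = - \frac{3 e^{\frac{1}{2}} \sin{\left(\frac{3}{2} \right)}}{10} + \frac{e \cos{\left(3 \right)}}{10} - \frac{e^{\frac{1}{2}} \cos{\left(\frac{3}{2} \right)}}{10} + \frac{3 e \sin{\left(3 \right)}}{10}.

Antiderivative: F(t) = \frac{3 e^{t} \sin{\left(3 t \right)}}{10} + \frac{e^{t} \cos{\left(3 t \right)}}{10}; value = - \frac{3 e^{\frac{1}{2}} \sin{\left(\frac{3}{2} \right)}}{10} + \frac{e \cos{\left(3 \right)}}{10} - \frac{e^{\frac{1}{2}} \cos{\left(\frac{3}{2} \right)}}{10} + \frac{3 e \sin{\left(3 \right)}}{10}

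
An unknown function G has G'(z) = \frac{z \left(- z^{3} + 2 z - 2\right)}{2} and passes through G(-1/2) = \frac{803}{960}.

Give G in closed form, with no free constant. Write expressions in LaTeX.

Differentiate the proposed G(z) back; it has to land on the given G'(z).
A general antiderivative is - \frac{z^{5}}{10} + \frac{z^{3}}{3} - \frac{z^{2}}{2} + C.
The condition gives C = \frac{803}{960} - (- \frac{157}{960}) = 1.
So G(z) = \frac{- 3 z^{5} + 10 z^{3} - 15 z^{2} + 30}{30}.
Check: d/dz[\frac{- 3 z^{5} + 10 z^{3} - 15 z^{2} + 30}{30}] = - \frac{z^{4}}{2} + z^{2} - z, which equals G'(z).

G(z) = \frac{- 3 z^{5} + 10 z^{3} - 15 z^{2} + 30}{30}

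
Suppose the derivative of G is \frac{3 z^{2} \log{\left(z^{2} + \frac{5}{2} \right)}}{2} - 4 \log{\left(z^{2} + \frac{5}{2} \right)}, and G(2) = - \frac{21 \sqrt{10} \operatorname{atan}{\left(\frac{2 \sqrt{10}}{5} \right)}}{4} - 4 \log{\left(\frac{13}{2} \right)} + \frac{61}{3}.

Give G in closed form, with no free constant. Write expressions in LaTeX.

G(z) = - \frac{z^{3}}{3} + \frac{21 z}{2} + \left(\frac{z^{3}}{2} - 4 z\right) \log{\left(z^{2} + \frac{5}{2} \right)} - \frac{21 \sqrt{10} \operatorname{atan}{\left(\frac{\sqrt{10} z}{5} \right)}}{4} + 2

The integrand splits into summands that can be handled one at a time.
A general antiderivative is - \frac{z^{3}}{3} + \frac{21 z}{2} + \left(\frac{z^{3}}{2} - 4 z\right) \log{\left(z^{2} + \frac{5}{2} \right)} - \frac{21 \sqrt{10} \operatorname{atan}{\left(\frac{\sqrt{10} z}{5} \right)}}{4} + C.
The condition gives C = - \frac{21 \sqrt{10} \operatorname{atan}{\left(\frac{2 \sqrt{10}}{5} \right)}}{4} - 4 \log{\left(\frac{13}{2} \right)} + \frac{61}{3} - (- \frac{21 \sqrt{10} \operatorname{atan}{\left(\frac{2 \sqrt{10}}{5} \right)}}{4} - 4 \log{\left(\frac{13}{2} \right)} + \frac{55}{3}) = 2.
So G(z) = - \frac{z^{3}}{3} + \frac{21 z}{2} + \left(\frac{z^{3}}{2} - 4 z\right) \log{\left(z^{2} + \frac{5}{2} \right)} - \frac{21 \sqrt{10} \operatorname{atan}{\left(\frac{\sqrt{10} z}{5} \right)}}{4} + 2.
Check: d/dz[- \frac{z^{3}}{3} + \frac{21 z}{2} + \left(\frac{z^{3}}{2} - 4 z\right) \log{\left(z^{2} + \frac{5}{2} \right)} - \frac{21 \sqrt{10} \operatorname{atan}{\left(\frac{\sqrt{10} z}{5} \right)}}{4} + 2] = \frac{3 z^{2} \log{\left(z^{2} + \frac{5}{2} \right)}}{2} - 4 \log{\left(z^{2} + \frac{5}{2} \right)} = G'(z).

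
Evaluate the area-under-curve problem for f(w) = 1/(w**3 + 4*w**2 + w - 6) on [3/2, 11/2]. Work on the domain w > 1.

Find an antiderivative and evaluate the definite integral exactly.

Antiderivative: F(w) = log(w - 1)/12 - log(w + 2)/3 + log(w + 3)/4; value = -log(15/2)/3 - log(9/2)/6 + log(2)/12 + log(7/2)/3 + log(17/2)/4

Factor the denominator ((w - 1)*(w + 2)*(w + 3)) and decompose: f = 1/(4*(w + 3)) - 1/(3*(w + 2)) + 1/(12*(w - 1)); each piece integrates to a log, atan, or power term.
F(w) = log(w - 1)/12 - log(w + 2)/3 + log(w + 3)/4 is an antiderivative of f.
Check: d/dw[log(w - 1)/12 - log(w + 2)/3 + log(w + 3)/4] = 1/(w**3 + 4*w**2 + w - 6) = f(w).
F(11/2) = -log(15/2)/3 + log(9/2)/12 + log(17/2)/4; F(3/2) = -log(7/2)/3 - log(2)/12 + log(9/2)/4.
Integral = F(11/2) - F(3/2) = -log(15/2)/3 - log(9/2)/6 + log(2)/12 + log(7/2)/3 + log(17/2)/4.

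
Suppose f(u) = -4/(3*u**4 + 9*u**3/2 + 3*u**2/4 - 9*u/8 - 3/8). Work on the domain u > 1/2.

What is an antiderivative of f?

An antiderivative is F(u) = -8*log(u - 1/2)/9 - 8*log(u + 1/2)/3 + 32*log(u + 1)/9 - 32/(12*u + 6).

Factor the denominator (3*(u + 1)*(2*u - 1)*(2*u + 1)**2) and decompose: f = -16/(3*(2*u + 1)) + 32/(3*(2*u + 1)**2) - 16/(9*(2*u - 1)) + 32/(9*(u + 1)); each piece integrates to a log, atan, or power term.
Check: d/du[-8*log(u - 1/2)/9 - 8*log(u + 1/2)/3 + 32*log(u + 1)/9 - 32/(12*u + 6)] = -32/(24*u**4 + 36*u**3 + 6*u**2 - 9*u - 3), which equals f(u).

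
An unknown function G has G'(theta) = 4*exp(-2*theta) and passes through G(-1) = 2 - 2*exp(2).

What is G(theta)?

A candidate passes only if d/dtheta[G] lands on the given G'(theta) exactly.
A general antiderivative is -2*exp(-2*theta) + C.
The condition gives C = 2 - 2*exp(2) - (-2*exp(2)) = 2.
So G(theta) = (2*exp(2*theta) - 2)*exp(-2*theta).
Check: d/dtheta[(2*exp(2*theta) - 2)*exp(-2*theta)] = 4*exp(-2*theta) = G'(theta).

G(theta) = (2*exp(2*theta) - 2)*exp(-2*theta)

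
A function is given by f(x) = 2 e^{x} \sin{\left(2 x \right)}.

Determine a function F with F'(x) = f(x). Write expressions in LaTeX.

An antiderivative is F(x) = \frac{2 \left(\sin{\left(2 x \right)} - 2 \cos{\left(2 x \right)}\right) e^{x}}{5}.

A first test for any F(x): its x-derivative must equal f(x) identically.
Check: d/dx[\frac{2 \left(\sin{\left(2 x \right)} - 2 \cos{\left(2 x \right)}\right) e^{x}}{5}] = 2 e^{x} \sin{\left(2 x \right)} = f(x).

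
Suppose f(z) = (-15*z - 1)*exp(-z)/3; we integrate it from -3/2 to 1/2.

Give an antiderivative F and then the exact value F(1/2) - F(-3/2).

Antiderivative: F(z) = 5*z*exp(-z) + 16*exp(-z)/3; value = 47*exp(-1/2)/6 + 13*exp(3/2)/6

Recognize the product-rule pattern: f = u'v + uv' with u = 5*z + 16/3, v = exp(-z), so integration by parts undoes it.
F(z) = 5*z*exp(-z) + 16*exp(-z)/3 is an antiderivative of f.
Check: d/dz[5*z*exp(-z) + 16*exp(-z)/3] = (-15*z - 1)*exp(-z)/3 = f(z).
F(1/2) = 47*exp(-1/2)/6; F(-3/2) = -13*exp(3/2)/6.
Integral = F(1/2) - F(-3/2) = 47*exp(-1/2)/6 + 13*exp(3/2)/6.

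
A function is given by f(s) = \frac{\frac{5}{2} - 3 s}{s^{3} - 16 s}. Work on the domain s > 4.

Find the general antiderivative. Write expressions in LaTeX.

F(s) = \frac{- 10 \log{\left(s \right)} - 19 \log{\left(s - 4 \right)} + 29 \log{\left(s + 4 \right)}}{64} + C

The denominator factors as 2 s \left(s - 4\right) \left(s + 4\right); partial fractions split f into directly integrable pieces: \frac{29}{64 \left(s + 4\right)} - \frac{19}{64 \left(s - 4\right)} - \frac{5}{32 s}.
Check: d/ds[\frac{- 10 \log{\left(s \right)} - 19 \log{\left(s - 4 \right)} + 29 \log{\left(s + 4 \right)}}{64}] = \frac{5 - 6 s}{2 s^{3} - 32 s}, which equals f(s).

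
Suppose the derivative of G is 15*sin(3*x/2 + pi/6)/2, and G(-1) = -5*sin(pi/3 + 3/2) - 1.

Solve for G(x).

G(x) = -5*cos(3*x/2 + pi/6) - 1

A first test for any G(x): its x-derivative must equal the given G'(x).
A general antiderivative is -5*cos(3*x/2 + pi/6) + C.
The condition gives C = -5*sin(pi/3 + 3/2) - 1 - (-5*sin(pi/3 + 3/2)) = -1.
So G(x) = -5*cos(3*x/2 + pi/6) - 1.
Check: d/dx[-5*cos(3*x/2 + pi/6) - 1] = 15*sin(3*x/2 + pi/6)/2 = G'(x).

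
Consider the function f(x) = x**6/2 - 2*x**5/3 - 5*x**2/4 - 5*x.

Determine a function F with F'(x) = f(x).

An antiderivative is F(x) = x**7/14 - x**6/9 - 5*x**3/12 - 5*x**2/2.

The integrand splits into summands that can be handled one at a time.
Check: d/dx[x**7/14 - x**6/9 - 5*x**3/12 - 5*x**2/2] = x**6/2 - 2*x**5/3 - 5*x**2/4 - 5*x = f(x).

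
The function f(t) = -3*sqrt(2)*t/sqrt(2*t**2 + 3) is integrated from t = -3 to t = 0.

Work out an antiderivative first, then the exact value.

Antiderivative: F(t) = -3*sqrt(2)*sqrt(2*t**2 + 3)/2; value = -3*sqrt(6)/2 + 3*sqrt(42)/2

f matches the chain-rule pattern g'(h)*h' with inner function h(t) = t**2 + 3/2; substituting u = h(t) collapses the integral.
F(t) = -3*sqrt(2)*sqrt(2*t**2 + 3)/2 is an antiderivative of f.
Check: d/dt[-3*sqrt(2)*sqrt(2*t**2 + 3)/2] = -3*sqrt(2)*t/sqrt(2*t**2 + 3) = f(t).
F(0) = -3*sqrt(6)/2; F(-3) = -3*sqrt(42)/2.
Integral = F(0) - F(-3) = -3*sqrt(6)/2 + 3*sqrt(42)/2.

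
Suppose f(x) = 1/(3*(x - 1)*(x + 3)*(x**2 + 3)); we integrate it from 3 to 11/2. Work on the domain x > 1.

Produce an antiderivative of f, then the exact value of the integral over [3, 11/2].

The denominator factors as 3*(x - 1)*(x + 3)*(x**2 + 3); partial fractions split f into directly integrable pieces: -(x + 3)/(72*(x**2 + 3)) - 1/(144*(x + 3)) + 1/(48*(x - 1)).
F(x) = -(-3*log(x - 1) + log(x + 3) + log(x**2 + 3) + 2*sqrt(3)*atan(sqrt(3)*x/3))/144 is an antiderivative of f.
Check: d/dx[-(-3*log(x - 1) + log(x + 3) + log(x**2 + 3) + 2*sqrt(3)*atan(sqrt(3)*x/3))/144] = 1/(3*x**4 + 6*x**3 + 18*x - 27), which equals f(x).
F(11/2) = -sqrt(3)*atan(11*sqrt(3)/6)/72 - log(133/4)/144 - log(17/2)/144 + log(9/2)/48; F(3) = -sqrt(3)*pi/216 - log(12)/144 - log(6)/144 + log(2)/48.
Integral = F(11/2) - F(3) = -sqrt(3)*atan(11*sqrt(3)/6)/72 - log(133/4)/144 - log(17/2)/144 - log(2)/48 + log(6)/144 + log(12)/144 + sqrt(3)*pi/216 + log(9/2)/48.

Antiderivative: F(x) = -(-3*log(x - 1) + log(x + 3) + log(x**2 + 3) + 2*sqrt(3)*atan(sqrt(3)*x/3))/144; value = -sqrt(3)*atan(11*sqrt(3)/6)/72 - log(133/4)/144 - log(17/2)/144 - log(2)/48 + log(6)/144 + log(12)/144 + sqrt(3)*pi/216 + log(9/2)/48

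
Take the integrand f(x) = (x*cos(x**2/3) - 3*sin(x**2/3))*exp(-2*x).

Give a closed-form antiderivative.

f has the shape u'v + uv' for u = 3*exp(-2*x)/2 and v = sin(x**2/3) — it is the derivative of the product u*v.
Check: d/dx[3*exp(-2*x)*sin(x**2/3)/2] = (x*cos(x**2/3) - 3*sin(x**2/3))*exp(-2*x) = f(x).

An antiderivative is F(x) = 3*exp(-2*x)*sin(x**2/3)/2.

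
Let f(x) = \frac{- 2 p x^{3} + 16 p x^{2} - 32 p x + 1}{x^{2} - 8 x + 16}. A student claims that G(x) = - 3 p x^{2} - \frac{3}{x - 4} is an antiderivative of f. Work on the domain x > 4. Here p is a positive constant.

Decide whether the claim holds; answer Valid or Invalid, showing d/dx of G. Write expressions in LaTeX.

d/dx[G] = \frac{- 6 p x^{3} + 48 p x^{2} - 96 p x + 3}{x^{2} - 8 x + 16}
d/dx[G] - f(x) = \frac{- 4 p x^{3} + 32 p x^{2} - 64 p x + 2}{x^{2} - 8 x + 16} != 0.

Invalid: d/dx[G] - f = \frac{- 4 p x^{3} + 32 p x^{2} - 64 p x + 2}{x^{2} - 8 x + 16}, which is not 0.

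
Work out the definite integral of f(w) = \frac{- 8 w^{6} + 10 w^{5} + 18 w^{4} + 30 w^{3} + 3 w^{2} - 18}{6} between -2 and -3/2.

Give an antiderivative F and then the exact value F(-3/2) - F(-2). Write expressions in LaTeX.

Antiderivative: F(w) = - \frac{4 w^{7}}{21} + \frac{5 w^{6}}{18} + \frac{3 w^{5}}{5} + \frac{5 w^{4}}{4} + \frac{w^{3}}{6} - 3 w; value = - \frac{1431259}{40320}

For F(w) to be correct the identity F'(w) - f(w) = 0 must hold.
F(w) = - \frac{4 w^{7}}{21} + \frac{5 w^{6}}{18} + \frac{3 w^{5}}{5} + \frac{5 w^{4}}{4} + \frac{w^{3}}{6} - 3 w is an antiderivative of f.
Check: d/dw[- \frac{4 w^{7}}{21} + \frac{5 w^{6}}{18} + \frac{3 w^{5}}{5} + \frac{5 w^{4}}{4} + \frac{w^{3}}{6} - 3 w] = - \frac{4 w^{6}}{3} + \frac{5 w^{5}}{3} + 3 w^{4} + 5 w^{3} + \frac{w^{2}}{2} - 3, which equals f(w).
F(-3/2) = \frac{54333}{4480}; F(-2) = \frac{15002}{315}.
Integral = F(-3/2) - F(-2) = - \frac{1431259}{40320}.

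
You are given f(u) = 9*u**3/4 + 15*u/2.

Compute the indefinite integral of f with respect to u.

f matches the chain-rule pattern g'(h)*h' with inner function h(u) = 3*u**2/2 + 5; substituting w = h(u) collapses the integral.
Check: d/du[9*u**4/16 + 15*u**2/4] = 9*u**3/4 + 15*u/2 = f(u).

F(u) = 9*u**4/16 + 15*u**2/4 + C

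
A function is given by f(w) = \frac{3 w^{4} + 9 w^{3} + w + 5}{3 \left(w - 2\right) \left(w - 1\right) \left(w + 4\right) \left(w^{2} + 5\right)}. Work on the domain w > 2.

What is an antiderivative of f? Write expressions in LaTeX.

The denominator factors as 3 \left(w - 2\right) \left(w - 1\right) \left(w + 4\right) \left(w^{2} + 5\right); partial fractions split f into directly integrable pieces: \frac{2 \left(89 w + 295\right)}{567 \left(w^{2} + 5\right)} + \frac{193}{1890 \left(w + 4\right)} - \frac{1}{5 \left(w - 1\right)} + \frac{127}{162 \left(w - 2\right)}.
Check: d/dw[\frac{4445 \log{\left(w - 2 \right)} - 1134 \log{\left(w - 1 \right)} + 579 \log{\left(w + 4 \right)} + 890 \log{\left(w^{2} + 5 \right)} + 1180 \sqrt{5} \operatorname{atan}{\left(\frac{\sqrt{5} w}{5} \right)}}{5670}] = \frac{3 w^{4} + 9 w^{3} + w + 5}{3 w^{5} + 3 w^{4} - 15 w^{3} + 39 w^{2} - 150 w + 120}, which equals f(w).

An antiderivative is F(w) = \frac{4445 \log{\left(w - 2 \right)} - 1134 \log{\left(w - 1 \right)} + 579 \log{\left(w + 4 \right)} + 890 \log{\left(w^{2} + 5 \right)} + 1180 \sqrt{5} \operatorname{atan}{\left(\frac{\sqrt{5} w}{5} \right)}}{5670}.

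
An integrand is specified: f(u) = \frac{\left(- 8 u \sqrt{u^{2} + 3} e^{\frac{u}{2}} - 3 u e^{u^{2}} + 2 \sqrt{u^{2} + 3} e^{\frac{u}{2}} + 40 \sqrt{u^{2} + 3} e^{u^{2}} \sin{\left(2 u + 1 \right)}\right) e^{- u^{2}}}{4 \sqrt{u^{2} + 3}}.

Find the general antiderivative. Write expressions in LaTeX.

Differentiate the proposed F(u) back; it has to land on f(u) exactly.
Check: d/du[- \frac{3 \sqrt{u^{2} + 3} - 4 e^{\frac{u}{2}} e^{- u^{2}} + 20 \cos{\left(2 u + 1 \right)}}{4}] = \frac{\left(- 8 u \sqrt{u^{2} + 3} e^{\frac{u}{2}} - 3 u e^{u^{2}} + 2 \sqrt{u^{2} + 3} e^{\frac{u}{2}} + 40 \sqrt{u^{2} + 3} e^{u^{2}} \sin{\left(2 u + 1 \right)}\right) e^{- u^{2}}}{4 \sqrt{u^{2} + 3}} = f(u).

F(u) = - \frac{3 \sqrt{u^{2} + 3} - 4 e^{\frac{u}{2}} e^{- u^{2}} + 20 \cos{\left(2 u + 1 \right)}}{4} + C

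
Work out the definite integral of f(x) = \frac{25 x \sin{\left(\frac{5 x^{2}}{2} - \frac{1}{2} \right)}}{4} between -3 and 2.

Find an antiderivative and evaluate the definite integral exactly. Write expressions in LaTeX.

Antiderivative: F(x) = - \frac{5 \cos{\left(\frac{5 x^{2}}{2} - \frac{1}{2} \right)}}{4}; value = \frac{5 \cos{\left(22 \right)}}{4} - \frac{5 \cos{\left(\frac{19}{2} \right)}}{4}

The substitution u = \frac{5 x^{2}}{2} - \frac{1}{2} works: f is exactly (dF/du)*(du/dx) for that inner function.
F(x) = - \frac{5 \cos{\left(\frac{5 x^{2}}{2} - \frac{1}{2} \right)}}{4} is an antiderivative of f.
Check: d/dx[- \frac{5 \cos{\left(\frac{5 x^{2}}{2} - \frac{1}{2} \right)}}{4}] = \frac{25 x \sin{\left(\frac{5 x^{2}}{2} - \frac{1}{2} \right)}}{4} = f(x).
F(2) = - \frac{5 \cos{\left(\frac{19}{2} \right)}}{4}; F(-3) = - \frac{5 \cos{\left(22 \right)}}{4}.
Integral = F(2) - F(-3) = \frac{5 \cos{\left(22 \right)}}{4} - \frac{5 \cos{\left(\frac{19}{2} \right)}}{4}.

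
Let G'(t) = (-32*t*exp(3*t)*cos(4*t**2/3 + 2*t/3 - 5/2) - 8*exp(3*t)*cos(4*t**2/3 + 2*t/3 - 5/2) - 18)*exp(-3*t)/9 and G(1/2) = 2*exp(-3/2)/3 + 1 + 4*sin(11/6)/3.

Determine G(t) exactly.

Since d/dt undoes antidifferentiation here, G(t) must give back the stated G'(t).
A general antiderivative is -4*sin(4*t**2/3 + 2*t/3 - 5/2)/3 + 2*exp(-3*t)/3 + C.
The condition gives C = 2*exp(-3/2)/3 + 1 + 4*sin(11/6)/3 - (2*exp(-3/2)/3 + 4*sin(11/6)/3) = 1.
So G(t) = (-4*exp(3*t)*sin(4*t**2/3 + 2*t/3 - 5/2) + 3*exp(3*t) + 2)*exp(-3*t)/3.
Check: d/dt[(-4*exp(3*t)*sin(4*t**2/3 + 2*t/3 - 5/2) + 3*exp(3*t) + 2)*exp(-3*t)/3] = (-32*t*exp(3*t)*cos(4*t**2/3 + 2*t/3 - 5/2) - 8*exp(3*t)*cos(4*t**2/3 + 2*t/3 - 5/2) - 18)*exp(-3*t)/9 = G'(t).

G(t) = (-4*exp(3*t)*sin(4*t**2/3 + 2*t/3 - 5/2) + 3*exp(3*t) + 2)*exp(-3*t)/3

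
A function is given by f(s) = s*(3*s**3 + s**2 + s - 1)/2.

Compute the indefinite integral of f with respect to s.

F(s) = 3*s**5/10 + s**4/8 + s**3/6 - s**2/4 + C

A candidate is checked by its d/ds: the result must match f(s).
Check: d/ds[3*s**5/10 + s**4/8 + s**3/6 - s**2/4] = 3*s**4/2 + s**3/2 + s**2/2 - s/2, which equals f(s).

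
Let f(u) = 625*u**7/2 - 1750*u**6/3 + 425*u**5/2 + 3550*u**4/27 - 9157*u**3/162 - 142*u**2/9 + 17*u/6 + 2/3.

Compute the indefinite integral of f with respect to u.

F(u) = 625*u**8/16 - 250*u**7/3 + 425*u**6/12 + 710*u**5/27 - 9157*u**4/648 - 142*u**3/27 + 17*u**2/12 + 2*u/3 + C

f matches the chain-rule pattern g'(h)*h' with inner function h(u) = 5*u**2/2 - 4*u/3 - 1/2; substituting w = h(u) collapses the integral.
Check: d/du[625*u**8/16 - 250*u**7/3 + 425*u**6/12 + 710*u**5/27 - 9157*u**4/648 - 142*u**3/27 + 17*u**2/12 + 2*u/3] = 625*u**7/2 - 1750*u**6/3 + 425*u**5/2 + 3550*u**4/27 - 9157*u**3/162 - 142*u**2/9 + 17*u/6 + 2/3 = f(u).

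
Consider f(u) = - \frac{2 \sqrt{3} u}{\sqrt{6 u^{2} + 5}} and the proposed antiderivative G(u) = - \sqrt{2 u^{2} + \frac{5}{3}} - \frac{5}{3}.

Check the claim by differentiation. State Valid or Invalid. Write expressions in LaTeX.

Valid: G'(u) = f(u).

d/du[G] = - \frac{2 \sqrt{3} u}{\sqrt{6 u^{2} + 5}}
This equals f(u) exactly, so the claim holds.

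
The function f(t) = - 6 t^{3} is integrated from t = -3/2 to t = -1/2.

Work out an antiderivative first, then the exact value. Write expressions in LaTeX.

Recover f(t) by differentiating a candidate F(t); any mismatch rules it out.
F(t) = - \frac{3 t^{4}}{2} is an antiderivative of f.
Check: d/dt[- \frac{3 t^{4}}{2}] = - 6 t^{3} = f(t).
F(-1/2) = - \frac{3}{32}; F(-3/2) = - \frac{243}{32}.
Integral = F(-1/2) - F(-3/2) = \frac{15}{2}.

Antiderivative: F(t) = - \frac{3 t^{4}}{2}; value = \frac{15}{2}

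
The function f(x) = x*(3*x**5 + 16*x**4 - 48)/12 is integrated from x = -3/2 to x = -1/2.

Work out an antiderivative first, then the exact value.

A first test for any F(x): its x-derivative must equal f(x) identically.
F(x) = x**7/28 + 2*x**6/9 - 2*x**2 is an antiderivative of f.
Check: d/dx[x**7/28 + 2*x**6/9 - 2*x**2] = x**6/4 + 4*x**5/3 - 4*x, which equals f(x).
F(-1/2) = -16025/32256; F(-3/2) = -9243/3584.
Integral = F(-1/2) - F(-3/2) = 33581/16128.

Antiderivative: F(x) = x**7/28 + 2*x**6/9 - 2*x**2; value = 33581/16128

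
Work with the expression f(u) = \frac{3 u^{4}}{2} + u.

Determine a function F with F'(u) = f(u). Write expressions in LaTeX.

Integrate term by term and add the pieces.
Check: d/du[\frac{u^{2} \left(3 u^{3} + 5\right)}{10}] = \frac{3 u^{4}}{2} + u = f(u).

An antiderivative is F(u) = \frac{u^{2} \left(3 u^{3} + 5\right)}{10}.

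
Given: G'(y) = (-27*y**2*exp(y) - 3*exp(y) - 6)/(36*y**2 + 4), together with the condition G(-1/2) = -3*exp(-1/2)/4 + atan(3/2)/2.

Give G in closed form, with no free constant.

Since d/dy undoes antidifferentiation here, G(y) must give back the stated G'(y).
A general antiderivative is -3*exp(y)/4 - atan(3*y)/2 + C.
The condition gives C = -3*exp(-1/2)/4 + atan(3/2)/2 - (-3*exp(-1/2)/4 + atan(3/2)/2) = 0.
So G(y) = -3*exp(y)/4 - atan(3*y)/2.
Check: d/dy[-3*exp(y)/4 - atan(3*y)/2] = (-27*y**2*exp(y) - 3*exp(y) - 6)/(36*y**2 + 4) = G'(y).

G(y) = -3*exp(y)/4 - atan(3*y)/2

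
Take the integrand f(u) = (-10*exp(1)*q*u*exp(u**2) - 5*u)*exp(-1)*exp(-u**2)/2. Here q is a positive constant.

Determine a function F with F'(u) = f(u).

An antiderivative F(u) passes only if d/du[F] lands on f(u) exactly.
Check: d/du[-5*(2*q*u**2 - exp(-1)*exp(-u**2))/4] = (-10*exp(1)*q*u*exp(u**2) - 5*u)*exp(-1)*exp(-u**2)/2 = f(u).

An antiderivative is F(u) = -5*(2*q*u**2 - exp(-1)*exp(-u**2))/4.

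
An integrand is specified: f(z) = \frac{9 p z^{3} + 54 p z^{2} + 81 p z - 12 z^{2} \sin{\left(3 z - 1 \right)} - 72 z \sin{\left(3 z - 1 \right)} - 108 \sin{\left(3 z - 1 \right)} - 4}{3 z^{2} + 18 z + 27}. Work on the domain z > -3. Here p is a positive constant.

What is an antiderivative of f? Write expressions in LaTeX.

An antiderivative is F(z) = \frac{3 p z^{2}}{2} + \frac{4 \cos{\left(3 z - 1 \right)}}{3} + \frac{4}{3 \left(z + 3\right)}.

A first test for any F(z): its z-derivative must equal f(z) identically.
Check: d/dz[\frac{3 p z^{2}}{2} + \frac{4 \cos{\left(3 z - 1 \right)}}{3} + \frac{4}{3 \left(z + 3\right)}] = \frac{9 p z^{3} + 54 p z^{2} + 81 p z - 12 z^{2} \sin{\left(3 z - 1 \right)} - 72 z \sin{\left(3 z - 1 \right)} - 108 \sin{\left(3 z - 1 \right)} - 4}{3 z^{2} + 18 z + 27} = f(z).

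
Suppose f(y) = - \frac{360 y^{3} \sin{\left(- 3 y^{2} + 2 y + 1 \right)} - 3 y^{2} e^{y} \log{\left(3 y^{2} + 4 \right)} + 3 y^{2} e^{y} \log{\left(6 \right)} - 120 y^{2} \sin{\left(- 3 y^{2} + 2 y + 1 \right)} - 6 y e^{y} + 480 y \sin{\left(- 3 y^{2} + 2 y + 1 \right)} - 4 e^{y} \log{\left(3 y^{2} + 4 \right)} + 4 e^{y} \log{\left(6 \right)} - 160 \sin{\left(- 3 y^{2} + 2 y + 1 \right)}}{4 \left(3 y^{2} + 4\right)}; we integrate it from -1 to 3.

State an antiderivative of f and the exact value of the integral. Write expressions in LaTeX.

Antiderivative: F(y) = \frac{e^{y} \log{\left(\frac{y^{2}}{2} + \frac{2}{3} \right)}}{4} - 5 \cos{\left(- 3 y^{2} + 2 y + 1 \right)}; value = 5 \cos{\left(4 \right)} - 5 \cos{\left(20 \right)} - \frac{\log{\left(\frac{7}{6} \right)}}{4 e} + \frac{e^{3} \log{\left(\frac{31}{6} \right)}}{4}

Recover f(y) by differentiating a candidate F(y); any mismatch rules it out.
F(y) = \frac{e^{y} \log{\left(\frac{y^{2}}{2} + \frac{2}{3} \right)}}{4} - 5 \cos{\left(- 3 y^{2} + 2 y + 1 \right)} is an antiderivative of f.
Check: d/dy[\frac{e^{y} \log{\left(\frac{y^{2}}{2} + \frac{2}{3} \right)}}{4} - 5 \cos{\left(- 3 y^{2} + 2 y + 1 \right)}] = \frac{- 360 y^{3} \sin{\left(- 3 y^{2} + 2 y + 1 \right)} + 3 y^{2} e^{y} \log{\left(3 y^{2} + 4 \right)} - 3 y^{2} e^{y} \log{\left(6 \right)} + 120 y^{2} \sin{\left(- 3 y^{2} + 2 y + 1 \right)} + 6 y e^{y} - 480 y \sin{\left(- 3 y^{2} + 2 y + 1 \right)} + 4 e^{y} \log{\left(3 y^{2} + 4 \right)} - 4 e^{y} \log{\left(6 \right)} + 160 \sin{\left(- 3 y^{2} + 2 y + 1 \right)}}{12 y^{2} + 16}, which equals f(y).
F(3) = - 5 \cos{\left(20 \right)} + \frac{e^{3} \log{\left(\frac{31}{6} \right)}}{4}; F(-1) = \frac{\log{\left(\frac{7}{6} \right)}}{4 e} - 5 \cos{\left(4 \right)}.
Integral = F(3) - F(-1) = 5 \cos{\left(4 \right)} - 5 \cos{\left(20 \right)} - \frac{\log{\left(\frac{7}{6} \right)}}{4 e} + \frac{e^{3} \log{\left(\frac{31}{6} \right)}}{4}.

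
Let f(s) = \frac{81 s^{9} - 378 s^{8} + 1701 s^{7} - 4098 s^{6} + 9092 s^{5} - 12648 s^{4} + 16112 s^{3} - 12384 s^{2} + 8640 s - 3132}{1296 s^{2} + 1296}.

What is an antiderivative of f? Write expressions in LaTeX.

A first test for any F(s): its s-derivative must equal f(s) identically.
Check: d/ds[2 \left(\frac{s^{2}}{4} - \frac{s}{3} + 1\right)^{4} + \frac{\operatorname{atan}{\left(s \right)}}{4}] = \frac{81 s^{9} - 378 s^{8} + 1701 s^{7} - 4098 s^{6} + 9092 s^{5} - 12648 s^{4} + 16112 s^{3} - 12384 s^{2} + 8640 s - 3132}{1296 s^{2} + 1296} = f(s).

An antiderivative is F(s) = 2 \left(\frac{s^{2}}{4} - \frac{s}{3} + 1\right)^{4} + \frac{\operatorname{atan}{\left(s \right)}}{4}.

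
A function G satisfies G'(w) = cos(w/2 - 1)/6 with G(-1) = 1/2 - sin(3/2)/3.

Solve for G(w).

A first test for any G(w): its w-derivative must equal the given G'(w).
A general antiderivative is sin(w/2 - 1)/3 + C.
The condition gives C = 1/2 - sin(3/2)/3 - (-sin(3/2)/3) = 1/2.
So G(w) = (2*sin(w/2 - 1) + 3)/6.
Check: d/dw[(2*sin(w/2 - 1) + 3)/6] = cos(w/2 - 1)/6 = G'(w).

G(w) = (2*sin(w/2 - 1) + 3)/6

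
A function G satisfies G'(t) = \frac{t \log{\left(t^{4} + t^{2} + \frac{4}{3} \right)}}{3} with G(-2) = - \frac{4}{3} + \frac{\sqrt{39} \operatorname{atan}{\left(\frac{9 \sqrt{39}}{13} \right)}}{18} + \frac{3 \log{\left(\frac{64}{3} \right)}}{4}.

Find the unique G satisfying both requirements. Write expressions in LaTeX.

For G(t) to be correct, d/dt[G] must agree with the stated G'(t) identically.
A general antiderivative is \frac{t^{2} \log{\left(t^{4} + t^{2} + \frac{4}{3} \right)}}{6} - \frac{t^{2}}{3} + \frac{\log{\left(t^{4} + t^{2} + \frac{4}{3} \right)}}{12} + \frac{\sqrt{39} \operatorname{atan}{\left(\frac{2 \sqrt{39} t^{2}}{13} + \frac{\sqrt{39}}{13} \right)}}{18} + C.
The condition gives C = - \frac{4}{3} + \frac{\sqrt{39} \operatorname{atan}{\left(\frac{9 \sqrt{39}}{13} \right)}}{18} + \frac{3 \log{\left(\frac{64}{3} \right)}}{4} - (- \frac{4}{3} + \frac{\sqrt{39} \operatorname{atan}{\left(\frac{9 \sqrt{39}}{13} \right)}}{18} + \frac{3 \log{\left(\frac{64}{3} \right)}}{4}) = 0.
So G(t) = \frac{t^{2} \log{\left(t^{4} + t^{2} + \frac{4}{3} \right)}}{6} - \frac{t^{2}}{3} + \frac{\log{\left(t^{4} + t^{2} + \frac{4}{3} \right)}}{12} + \frac{\sqrt{39} \operatorname{atan}{\left(\frac{2 \sqrt{39} t^{2}}{13} + \frac{\sqrt{39}}{13} \right)}}{18}.
Check: d/dt[\frac{t^{2} \log{\left(t^{4} + t^{2} + \frac{4}{3} \right)}}{6} - \frac{t^{2}}{3} + \frac{\log{\left(t^{4} + t^{2} + \frac{4}{3} \right)}}{12} + \frac{\sqrt{39} \operatorname{atan}{\left(\frac{2 \sqrt{39} t^{2}}{13} + \frac{\sqrt{39}}{13} \right)}}{18}] = \frac{t \log{\left(t^{4} + t^{2} + \frac{4}{3} \right)}}{3} = G'(t).

G(t) = \frac{t^{2} \log{\left(t^{4} + t^{2} + \frac{4}{3} \right)}}{6} - \frac{t^{2}}{3} + \frac{\log{\left(t^{4} + t^{2} + \frac{4}{3} \right)}}{12} + \frac{\sqrt{39} \operatorname{atan}{\left(\frac{2 \sqrt{39} t^{2}}{13} + \frac{\sqrt{39}}{13} \right)}}{18}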